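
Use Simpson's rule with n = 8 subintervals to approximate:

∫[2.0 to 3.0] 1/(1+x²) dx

f(x) = 1/(1+x²)
a = 2.0, b = 3.0, n = 8
h = (b - a)/n = 0.125000

Simpson's rule: (h/3)[f(x₀) + 4f(x₁) + 2f(x₂) + ... + f(xₙ)]

x_0 = 2.0000, f(x_0) = 0.200000, coefficient = 1
x_1 = 2.1250, f(x_1) = 0.181303, coefficient = 4
x_2 = 2.2500, f(x_2) = 0.164948, coefficient = 2
x_3 = 2.3750, f(x_3) = 0.150588, coefficient = 4
x_4 = 2.5000, f(x_4) = 0.137931, coefficient = 2
x_5 = 2.6250, f(x_5) = 0.126733, coefficient = 4
x_6 = 2.7500, f(x_6) = 0.116788, coefficient = 2
x_7 = 2.8750, f(x_7) = 0.107926, coefficient = 4
x_8 = 3.0000, f(x_8) = 0.100000, coefficient = 1

I ≈ (0.125000/3) × 3.405535 = 0.141897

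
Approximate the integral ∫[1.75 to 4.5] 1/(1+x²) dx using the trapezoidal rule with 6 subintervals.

f(x) = 1/(1+x²)
a = 1.75, b = 4.5, n = 6
h = (b - a)/n = 0.458333

Trapezoidal rule: (h/2)[f(x₀) + 2f(x₁) + 2f(x₂) + ... + f(xₙ)]

x_0 = 1.7500, f(x_0) = 0.246154, coefficient = 1
x_1 = 2.2083, f(x_1) = 0.170162, coefficient = 2
x_2 = 2.6667, f(x_2) = 0.123288, coefficient = 2
x_3 = 3.1250, f(x_3) = 0.092888, coefficient = 2
x_4 = 3.5833, f(x_4) = 0.072253, coefficient = 2
x_5 = 4.0417, f(x_5) = 0.057687, coefficient = 2
x_6 = 4.5000, f(x_6) = 0.047059, coefficient = 1

I ≈ (0.458333/2) × 1.325768 = 0.303822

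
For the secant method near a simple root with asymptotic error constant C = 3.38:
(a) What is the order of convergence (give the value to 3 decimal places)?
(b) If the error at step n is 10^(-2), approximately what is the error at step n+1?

(a) Secant method has superlinear convergence with order φ = (1+√5)/2 ≈ 1.618.
    This means |e_{n+1}| ≈ C|e_n|^1.618.

(b) With |e_n| = 10^(-2) and C = 3.38:
    |e_{n+1}| ≈ 3.38 × (10^(-2))^1.618 = 3.38 × 10^(-3.24)

(a) ≈ 1.618 (golden ratio); (b) |e_{n+1}| ≈ 1.963e-03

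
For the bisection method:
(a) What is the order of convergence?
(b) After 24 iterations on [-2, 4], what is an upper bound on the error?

(a) Bisection has linear (order 1) convergence; the error is halved each step.

(b) Error bound = (b-a)/2^n = (4 - (-2))/2^{24}
    = 6/2^{24}

(a) 1 (linear); (b) error ≤ 3.58e-07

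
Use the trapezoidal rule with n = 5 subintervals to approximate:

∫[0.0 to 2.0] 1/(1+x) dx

f(x) = 1/(1+x)
a = 0.0, b = 2.0, n = 5
h = (b - a)/n = 0.400000

Trapezoidal rule: (h/2)[f(x₀) + 2f(x₁) + 2f(x₂) + ... + f(xₙ)]

x_0 = 0.0000, f(x_0) = 1.000000, coefficient = 1
x_1 = 0.4000, f(x_1) = 0.714286, coefficient = 2
x_2 = 0.8000, f(x_2) = 0.555556, coefficient = 2
x_3 = 1.2000, f(x_3) = 0.454545, coefficient = 2
x_4 = 1.6000, f(x_4) = 0.384615, coefficient = 2
x_5 = 2.0000, f(x_5) = 0.333333, coefficient = 1

I ≈ (0.400000/2) × 5.551338 = 1.110268
Exact value: 1.098612
Error: 0.011655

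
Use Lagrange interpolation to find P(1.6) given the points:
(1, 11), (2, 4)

Lagrange interpolation formula:
P(x) = Σ yᵢ × Lᵢ(x)
where Lᵢ(x) = Π_{j≠i} (x - xⱼ)/(xᵢ - xⱼ)

L_0(1.6) = (1.6 - 2)/(1 - 2) = 0.400000
L_1(1.6) = (1.6 - 1)/(2 - 1) = 0.600000

P(1.6) = 11×L_0(1.6) + 4×L_1(1.6)
P(1.6) = 6.800000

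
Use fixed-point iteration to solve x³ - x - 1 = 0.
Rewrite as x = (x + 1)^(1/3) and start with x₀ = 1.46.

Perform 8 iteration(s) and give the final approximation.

Equation: x³ - x - 1 = 0
Fixed-point form: x = (x + 1)^(1/3)
x₀ = 1.46

x_1 = g(1.460000) = 1.349931
x_2 = g(1.349931) = 1.329490
x_3 = g(1.329490) = 1.325624
x_4 = g(1.325624) = 1.324890
x_5 = g(1.324890) = 1.324751
x_6 = g(1.324751) = 1.324724
x_7 = g(1.324724) = 1.324719
x_8 = g(1.324719) = 1.324718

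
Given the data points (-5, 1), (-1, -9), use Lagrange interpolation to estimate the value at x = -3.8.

Lagrange interpolation formula:
P(x) = Σ yᵢ × Lᵢ(x)
where Lᵢ(x) = Π_{j≠i} (x - xⱼ)/(xᵢ - xⱼ)

L_0(-3.8) = (-3.8 - (-1))/(-5 - (-1)) = 0.700000
L_1(-3.8) = (-3.8 - (-5))/(-1 - (-5)) = 0.300000

P(-3.8) = 1×L_0(-3.8) + (-9)×L_1(-3.8)
P(-3.8) = -2.000000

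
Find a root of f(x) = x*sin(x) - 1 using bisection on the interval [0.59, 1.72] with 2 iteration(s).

f(x) = x*sin(x) - 1
Initial interval: [0.59, 1.72]

Iteration 1:
  c_1 = (0.590000 + 1.720000)/2 = 1.155000
  f(c_1) = f(1.155000) = 0.056588
  f(a) × f(c) < 0, new interval: [0.590000, 1.155000]
Iteration 2:
  c_2 = (0.590000 + 1.155000)/2 = 0.872500
  f(c_2) = f(0.872500) = -0.331719
  f(a) × f(c) ≥ 0, new interval: [0.872500, 1.155000]

After 2 iteration(s), the approximation is c_2 = 0.872500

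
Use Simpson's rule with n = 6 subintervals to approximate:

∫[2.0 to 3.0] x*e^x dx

f(x) = x*e^x
a = 2.0, b = 3.0, n = 6
h = (b - a)/n = 0.166667

Simpson's rule: (h/3)[f(x₀) + 4f(x₁) + 2f(x₂) + ... + f(xₙ)]

x_0 = 2.0000, f(x_0) = 14.778112, coefficient = 1
x_1 = 2.1667, f(x_1) = 18.913133, coefficient = 4
x_2 = 2.3333, f(x_2) = 24.061937, coefficient = 2
x_3 = 2.5000, f(x_3) = 30.456235, coefficient = 4
x_4 = 2.6667, f(x_4) = 38.378443, coefficient = 2
x_5 = 2.8333, f(x_5) = 48.172446, coefficient = 4
x_6 = 3.0000, f(x_6) = 60.256611, coefficient = 1

I ≈ (0.166667/3) × 590.082740 = 32.782374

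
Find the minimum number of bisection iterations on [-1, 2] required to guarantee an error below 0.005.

We need (b-a)/2^n ≤ 0.005
(2 - (-1))/2^n ≤ 0.005
3/2^n ≤ 0.005
2^n ≥ 600
n ≥ log₂(600) = 9.23
n ≥ 10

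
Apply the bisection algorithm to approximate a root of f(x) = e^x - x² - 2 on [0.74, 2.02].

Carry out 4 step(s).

f(x) = e^x - x² - 2
Initial interval: [0.74, 2.02]

Iteration 1:
  c_1 = (0.740000 + 2.020000)/2 = 1.380000
  f(c_1) = f(1.380000) = 0.070502
  f(a) × f(c) < 0, new interval: [0.740000, 1.380000]
Iteration 2:
  c_2 = (0.740000 + 1.380000)/2 = 1.060000
  f(c_2) = f(1.060000) = -0.237229
  f(a) × f(c) ≥ 0, new interval: [1.060000, 1.380000]
Iteration 3:
  c_3 = (1.060000 + 1.380000)/2 = 1.220000
  f(c_3) = f(1.220000) = -0.101212
  f(a) × f(c) ≥ 0, new interval: [1.220000, 1.380000]
Iteration 4:
  c_4 = (1.220000 + 1.380000)/2 = 1.300000
  f(c_4) = f(1.300000) = -0.020703
  f(a) × f(c) ≥ 0, new interval: [1.300000, 1.380000]

After 4 iteration(s), the approximation is c_4 = 1.300000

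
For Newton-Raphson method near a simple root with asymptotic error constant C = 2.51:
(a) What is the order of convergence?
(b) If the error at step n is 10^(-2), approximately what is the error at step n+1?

(a) Newton-Raphson has quadratic (order 2) convergence near simple roots.
    This means |e_{n+1}| ≈ C|e_n|².

(b) With |e_n| = 10^(-2) and C = 2.51:
    |e_{n+1}| ≈ 2.51 × (10^(-2))² = 2.51 × 10^(-4)

(a) 2 (quadratic); (b) |e_{n+1}| ≈ 2.510e-04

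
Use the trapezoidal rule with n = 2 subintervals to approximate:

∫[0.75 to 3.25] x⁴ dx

f(x) = x⁴
a = 0.75, b = 3.25, n = 2
h = (b - a)/n = 1.250000

Trapezoidal rule: (h/2)[f(x₀) + 2f(x₁) + 2f(x₂) + ... + f(xₙ)]

x_0 = 0.7500, f(x_0) = 0.316406, coefficient = 1
x_1 = 2.0000, f(x_1) = 16.000000, coefficient = 2
x_2 = 3.2500, f(x_2) = 111.566406, coefficient = 1

I ≈ (1.250000/2) × 143.882812 = 89.926758
Exact value: 72.470703
Error: 17.456055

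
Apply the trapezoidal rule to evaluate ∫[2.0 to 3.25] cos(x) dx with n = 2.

f(x) = cos(x)
a = 2.0, b = 3.25, n = 2
h = (b - a)/n = 0.625000

Trapezoidal rule: (h/2)[f(x₀) + 2f(x₁) + 2f(x₂) + ... + f(xₙ)]

x_0 = 2.0000, f(x_0) = -0.416147, coefficient = 1
x_1 = 2.6250, f(x_1) = -0.869507, coefficient = 2
x_2 = 3.2500, f(x_2) = -0.994130, coefficient = 1

I ≈ (0.625000/2) × -3.149291 = -0.984153
Exact value: -1.017493
Error: 0.033339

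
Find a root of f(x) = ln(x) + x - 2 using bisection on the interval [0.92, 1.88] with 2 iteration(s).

f(x) = ln(x) + x - 2
Initial interval: [0.92, 1.88]

Iteration 1:
  c_1 = (0.920000 + 1.880000)/2 = 1.400000
  f(c_1) = f(1.400000) = -0.263528
  f(a) × f(c) ≥ 0, new interval: [1.400000, 1.880000]
Iteration 2:
  c_2 = (1.400000 + 1.880000)/2 = 1.640000
  f(c_2) = f(1.640000) = 0.134696
  f(a) × f(c) < 0, new interval: [1.400000, 1.640000]

After 2 iteration(s), the approximation is c_2 = 1.640000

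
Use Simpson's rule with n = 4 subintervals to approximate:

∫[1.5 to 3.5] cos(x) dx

f(x) = cos(x)
a = 1.5, b = 3.5, n = 4
h = (b - a)/n = 0.500000

Simpson's rule: (h/3)[f(x₀) + 4f(x₁) + 2f(x₂) + ... + f(xₙ)]

x_0 = 1.5000, f(x_0) = 0.070737, coefficient = 1
x_1 = 2.0000, f(x_1) = -0.416147, coefficient = 4
x_2 = 2.5000, f(x_2) = -0.801144, coefficient = 2
x_3 = 3.0000, f(x_3) = -0.989992, coefficient = 4
x_4 = 3.5000, f(x_4) = -0.936457, coefficient = 1

I ≈ (0.500000/3) × -8.092564 = -1.348761
Exact value: -1.348278
Error: 0.000482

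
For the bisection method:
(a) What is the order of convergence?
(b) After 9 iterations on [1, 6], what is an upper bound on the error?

(a) Bisection has linear (order 1) convergence; the error is halved each step.

(b) Error bound = (b-a)/2^n = (6 - 1)/2^{9}
    = 5/2^{9}

(a) 1 (linear); (b) error ≤ 9.77e-03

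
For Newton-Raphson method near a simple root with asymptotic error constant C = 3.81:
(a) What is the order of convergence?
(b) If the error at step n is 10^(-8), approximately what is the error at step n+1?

(a) Newton-Raphson has quadratic (order 2) convergence near simple roots.
    This means |e_{n+1}| ≈ C|e_n|².

(b) With |e_n| = 10^(-8) and C = 3.81:
    |e_{n+1}| ≈ 3.81 × (10^(-8))² = 3.81 × 10^(-16)

(a) 2 (quadratic); (b) |e_{n+1}| ≈ 3.810e-16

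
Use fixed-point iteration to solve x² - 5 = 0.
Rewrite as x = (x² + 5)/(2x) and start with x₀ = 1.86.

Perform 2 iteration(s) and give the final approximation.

Equation: x² - 5 = 0
Fixed-point form: x = (x² + 5)/(2x)
x₀ = 1.86

x_1 = g(1.860000) = 2.274086
x_2 = g(2.274086) = 2.236386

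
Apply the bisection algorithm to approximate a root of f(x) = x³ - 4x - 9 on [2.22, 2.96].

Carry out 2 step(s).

f(x) = x³ - 4x - 9
Initial interval: [2.22, 2.96]

Iteration 1:
  c_1 = (2.220000 + 2.960000)/2 = 2.590000
  f(c_1) = f(2.590000) = -1.986021
  f(a) × f(c) ≥ 0, new interval: [2.590000, 2.960000]
Iteration 2:
  c_2 = (2.590000 + 2.960000)/2 = 2.775000
  f(c_2) = f(2.775000) = 1.269234
  f(a) × f(c) < 0, new interval: [2.590000, 2.775000]

After 2 iteration(s), the approximation is c_2 = 2.775000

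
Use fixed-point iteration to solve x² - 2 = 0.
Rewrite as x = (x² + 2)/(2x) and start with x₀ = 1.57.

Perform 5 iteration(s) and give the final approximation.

Equation: x² - 2 = 0
Fixed-point form: x = (x² + 2)/(2x)
x₀ = 1.57

x_1 = g(1.570000) = 1.421943
x_2 = g(1.421943) = 1.414235
x_3 = g(1.414235) = 1.414214
x_4 = g(1.414214) = 1.414214
x_5 = g(1.414214) = 1.414214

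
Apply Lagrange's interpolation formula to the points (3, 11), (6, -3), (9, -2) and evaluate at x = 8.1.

Lagrange interpolation formula:
P(x) = Σ yᵢ × Lᵢ(x)
where Lᵢ(x) = Π_{j≠i} (x - xⱼ)/(xᵢ - xⱼ)

L_0(8.1) = (8.1 - 6)/(3 - 6) × (8.1 - 9)/(3 - 9) = -0.105000
L_1(8.1) = (8.1 - 3)/(6 - 3) × (8.1 - 9)/(6 - 9) = 0.510000
L_2(8.1) = (8.1 - 3)/(9 - 3) × (8.1 - 6)/(9 - 6) = 0.595000

P(8.1) = 11×L_0(8.1) + (-3)×L_1(8.1) + (-2)×L_2(8.1)
P(8.1) = -3.875000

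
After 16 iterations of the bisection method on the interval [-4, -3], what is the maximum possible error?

Bisection error bound: |error| ≤ (b-a)/2^n
|error| ≤ (-3 - (-4))/2^16 = 1/2^16
|error| ≤ 0.0000152588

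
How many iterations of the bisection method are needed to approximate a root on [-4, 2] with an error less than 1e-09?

We need (b-a)/2^n ≤ 1e-09
(2 - (-4))/2^n ≤ 1e-09
6/2^n ≤ 1e-09
2^n ≥ 6000000000
n ≥ log₂(6000000000) = 32.48
n ≥ 33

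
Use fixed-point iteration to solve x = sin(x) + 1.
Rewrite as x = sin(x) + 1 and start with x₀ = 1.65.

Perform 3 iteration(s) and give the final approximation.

Equation: x = sin(x) + 1
Fixed-point form: x = sin(x) + 1
x₀ = 1.65

x_1 = g(1.650000) = 1.996865
x_2 = g(1.996865) = 1.910598
x_3 = g(1.910598) = 1.942821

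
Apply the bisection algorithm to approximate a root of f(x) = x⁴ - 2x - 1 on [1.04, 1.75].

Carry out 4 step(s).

f(x) = x⁴ - 2x - 1
Initial interval: [1.04, 1.75]

Iteration 1:
  c_1 = (1.040000 + 1.750000)/2 = 1.395000
  f(c_1) = f(1.395000) = -0.002987
  f(a) × f(c) ≥ 0, new interval: [1.395000, 1.750000]
Iteration 2:
  c_2 = (1.395000 + 1.750000)/2 = 1.572500
  f(c_2) = f(1.572500) = 1.969523
  f(a) × f(c) < 0, new interval: [1.395000, 1.572500]
Iteration 3:
  c_3 = (1.395000 + 1.572500)/2 = 1.483750
  f(c_3) = f(1.483750) = 0.879164
  f(a) × f(c) < 0, new interval: [1.395000, 1.483750]
Iteration 4:
  c_4 = (1.395000 + 1.483750)/2 = 1.439375
  f(c_4) = f(1.439375) = 0.413607
  f(a) × f(c) < 0, new interval: [1.395000, 1.439375]

After 4 iteration(s), the approximation is c_4 = 1.439375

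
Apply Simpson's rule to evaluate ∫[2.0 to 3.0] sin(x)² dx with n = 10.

f(x) = sin(x)²
a = 2.0, b = 3.0, n = 10
h = (b - a)/n = 0.100000

Simpson's rule: (h/3)[f(x₀) + 4f(x₁) + 2f(x₂) + ... + f(xₙ)]

x_0 = 2.0000, f(x_0) = 0.826822, coefficient = 1
x_1 = 2.1000, f(x_1) = 0.745130, coefficient = 4
x_2 = 2.2000, f(x_2) = 0.653666, coefficient = 2
x_3 = 2.3000, f(x_3) = 0.556076, coefficient = 4
x_4 = 2.4000, f(x_4) = 0.456251, coefficient = 2
x_5 = 2.5000, f(x_5) = 0.358169, coefficient = 4
x_6 = 2.6000, f(x_6) = 0.265742, coefficient = 2
x_7 = 2.7000, f(x_7) = 0.182654, coefficient = 4
x_8 = 2.8000, f(x_8) = 0.112217, coefficient = 2
x_9 = 2.9000, f(x_9) = 0.057240, coefficient = 4
x_10 = 3.0000, f(x_10) = 0.019915, coefficient = 1

I ≈ (0.100000/3) × 11.419566 = 0.380652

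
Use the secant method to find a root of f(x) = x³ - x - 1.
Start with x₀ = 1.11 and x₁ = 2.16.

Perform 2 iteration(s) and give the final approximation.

f(x) = x³ - x - 1
x₀ = 1.11, x₁ = 2.16

Secant formula: x_{n+1} = x_n - f(x_n)(x_n - x_{n-1})/(f(x_n) - f(x_{n-1}))

Iteration 1:
  f(1.110000) = -0.742369
  f(2.160000) = 6.917696
  x_2 = 2.160000 - 6.917696×(2.160000 - 1.110000)/(6.917696 - (-0.742369))
       = 1.211760
Iteration 2:
  f(2.160000) = 6.917696
  f(1.211760) = -0.432458
  x_3 = 1.211760 - (-0.432458)×(1.211760 - 2.160000)/(-0.432458 - 6.917696)
       = 1.267551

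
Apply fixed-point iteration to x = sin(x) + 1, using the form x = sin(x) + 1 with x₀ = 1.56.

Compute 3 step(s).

Equation: x = sin(x) + 1
Fixed-point form: x = sin(x) + 1
x₀ = 1.56

x_1 = g(1.560000) = 1.999942
x_2 = g(1.999942) = 1.909322
x_3 = g(1.909322) = 1.943245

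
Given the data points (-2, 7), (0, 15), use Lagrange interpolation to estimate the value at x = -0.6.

Lagrange interpolation formula:
P(x) = Σ yᵢ × Lᵢ(x)
where Lᵢ(x) = Π_{j≠i} (x - xⱼ)/(xᵢ - xⱼ)

L_0(-0.6) = (-0.6 - 0)/(-2 - 0) = 0.300000
L_1(-0.6) = (-0.6 - (-2))/(0 - (-2)) = 0.700000

P(-0.6) = 7×L_0(-0.6) + 15×L_1(-0.6)
P(-0.6) = 12.600000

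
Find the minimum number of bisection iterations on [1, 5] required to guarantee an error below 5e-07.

We need (b-a)/2^n ≤ 5e-07
(5 - 1)/2^n ≤ 5e-07
4/2^n ≤ 5e-07
2^n ≥ 8000000
n ≥ log₂(8000000) = 22.93
n ≥ 23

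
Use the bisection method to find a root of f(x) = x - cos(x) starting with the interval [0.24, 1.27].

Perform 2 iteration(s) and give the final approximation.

f(x) = x - cos(x)
Initial interval: [0.24, 1.27]

Iteration 1:
  c_1 = (0.240000 + 1.270000)/2 = 0.755000
  f(c_1) = f(0.755000) = 0.026728
  f(a) × f(c) < 0, new interval: [0.240000, 0.755000]
Iteration 2:
  c_2 = (0.240000 + 0.755000)/2 = 0.497500
  f(c_2) = f(0.497500) = -0.381278
  f(a) × f(c) ≥ 0, new interval: [0.497500, 0.755000]

After 2 iteration(s), the approximation is c_2 = 0.497500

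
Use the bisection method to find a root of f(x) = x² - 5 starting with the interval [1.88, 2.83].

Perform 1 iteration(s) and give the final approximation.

f(x) = x² - 5
Initial interval: [1.88, 2.83]

Iteration 1:
  c_1 = (1.880000 + 2.830000)/2 = 2.355000
  f(c_1) = f(2.355000) = 0.546025
  f(a) × f(c) < 0, new interval: [1.880000, 2.355000]

After 1 iteration(s), the approximation is c_1 = 2.355000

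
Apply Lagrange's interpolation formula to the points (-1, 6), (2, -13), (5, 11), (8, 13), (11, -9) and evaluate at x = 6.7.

Lagrange interpolation formula:
P(x) = Σ yᵢ × Lᵢ(x)
where Lᵢ(x) = Π_{j≠i} (x - xⱼ)/(xᵢ - xⱼ)

L_0(6.7) = (6.7 - 2)/(-1 - 2) × (6.7 - 5)/(-1 - 5) × (6.7 - 8)/(-1 - 8) × (6.7 - 11)/(-1 - 11) = 0.022975
L_1(6.7) = (6.7 - (-1))/(2 - (-1)) × (6.7 - 5)/(2 - 5) × (6.7 - 8)/(2 - 8) × (6.7 - 11)/(2 - 11) = -0.150562
L_2(6.7) = (6.7 - (-1))/(5 - (-1)) × (6.7 - 2)/(5 - 2) × (6.7 - 8)/(5 - 8) × (6.7 - 11)/(5 - 11) = 0.624389
L_3(6.7) = (6.7 - (-1))/(8 - (-1)) × (6.7 - 2)/(8 - 2) × (6.7 - 5)/(8 - 5) × (6.7 - 11)/(8 - 11) = 0.544339
L_4(6.7) = (6.7 - (-1))/(11 - (-1)) × (6.7 - 2)/(11 - 2) × (6.7 - 5)/(11 - 5) × (6.7 - 8)/(11 - 8) = -0.041142

P(6.7) = 6×L_0(6.7) + (-13)×L_1(6.7) + 11×L_2(6.7) + 13×L_3(6.7) + (-9)×L_4(6.7)
P(6.7) = 16.410127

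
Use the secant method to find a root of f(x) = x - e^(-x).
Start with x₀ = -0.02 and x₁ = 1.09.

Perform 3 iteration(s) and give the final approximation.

f(x) = x - e^(-x)
x₀ = -0.02, x₁ = 1.09

Secant formula: x_{n+1} = x_n - f(x_n)(x_n - x_{n-1})/(f(x_n) - f(x_{n-1}))

Iteration 1:
  f(-0.020000) = -1.040201
  f(1.090000) = 0.753784
  x_2 = 1.090000 - 0.753784×(1.090000 - (-0.020000))/(0.753784 - (-1.040201))
       = 0.623608
Iteration 2:
  f(1.090000) = 0.753784
  f(0.623608) = 0.087601
  x_3 = 0.623608 - 0.087601×(0.623608 - 1.090000)/(0.087601 - 0.753784)
       = 0.562279
Iteration 3:
  f(0.623608) = 0.087601
  f(0.562279) = -0.007630
  x_4 = 0.562279 - (-0.007630)×(0.562279 - 0.623608)/(-0.007630 - 0.087601)
       = 0.567193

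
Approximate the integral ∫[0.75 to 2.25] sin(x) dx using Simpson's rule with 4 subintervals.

f(x) = sin(x)
a = 0.75, b = 2.25, n = 4
h = (b - a)/n = 0.375000

Simpson's rule: (h/3)[f(x₀) + 4f(x₁) + 2f(x₂) + ... + f(xₙ)]

x_0 = 0.7500, f(x_0) = 0.681639, coefficient = 1
x_1 = 1.1250, f(x_1) = 0.902268, coefficient = 4
x_2 = 1.5000, f(x_2) = 0.997495, coefficient = 2
x_3 = 1.8750, f(x_3) = 0.954086, coefficient = 4
x_4 = 2.2500, f(x_4) = 0.778073, coefficient = 1

I ≈ (0.375000/3) × 10.880115 = 1.360014
Exact value: 1.359862
Error: 0.000152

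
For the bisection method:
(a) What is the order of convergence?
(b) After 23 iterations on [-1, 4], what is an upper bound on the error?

(a) Bisection has linear (order 1) convergence; the error is halved each step.

(b) Error bound = (b-a)/2^n = (4 - (-1))/2^{23}
    = 5/2^{23}

(a) 1 (linear); (b) error ≤ 5.96e-07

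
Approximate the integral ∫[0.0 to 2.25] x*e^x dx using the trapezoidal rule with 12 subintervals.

f(x) = x*e^x
a = 0.0, b = 2.25, n = 12
h = (b - a)/n = 0.187500

Trapezoidal rule: (h/2)[f(x₀) + 2f(x₁) + 2f(x₂) + ... + f(xₙ)]

x_0 = 0.0000, f(x_0) = 0.000000, coefficient = 1
x_1 = 0.1875, f(x_1) = 0.226168, coefficient = 2
x_2 = 0.3750, f(x_2) = 0.545622, coefficient = 2
x_3 = 0.5625, f(x_3) = 0.987218, coefficient = 2
x_4 = 0.7500, f(x_4) = 1.587750, coefficient = 2
x_5 = 0.9375, f(x_5) = 2.393990, coefficient = 2
x_6 = 1.1250, f(x_6) = 3.465244, coefficient = 2
x_7 = 1.3125, f(x_7) = 4.876529, coefficient = 2
x_8 = 1.5000, f(x_8) = 6.722534, coefficient = 2
x_9 = 1.6875, f(x_9) = 9.122539, coefficient = 2
x_10 = 1.8750, f(x_10) = 12.226536, coefficient = 2
x_11 = 2.0625, f(x_11) = 16.222819, coefficient = 2
x_12 = 2.2500, f(x_12) = 21.347406, coefficient = 1

I ≈ (0.187500/2) × 138.101303 = 12.946997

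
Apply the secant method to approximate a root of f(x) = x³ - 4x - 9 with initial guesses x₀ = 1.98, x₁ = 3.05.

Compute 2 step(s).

f(x) = x³ - 4x - 9
x₀ = 1.98, x₁ = 3.05

Secant formula: x_{n+1} = x_n - f(x_n)(x_n - x_{n-1})/(f(x_n) - f(x_{n-1}))

Iteration 1:
  f(1.980000) = -9.157608
  f(3.050000) = 7.172625
  x_2 = 3.050000 - 7.172625×(3.050000 - 1.980000)/(7.172625 - (-9.157608))
       = 2.580031
Iteration 2:
  f(3.050000) = 7.172625
  f(2.580031) = -2.145998
  x_3 = 2.580031 - (-2.145998)×(2.580031 - 3.050000)/(-2.145998 - 7.172625)
       = 2.688261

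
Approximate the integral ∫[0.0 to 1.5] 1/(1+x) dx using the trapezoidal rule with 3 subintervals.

f(x) = 1/(1+x)
a = 0.0, b = 1.5, n = 3
h = (b - a)/n = 0.500000

Trapezoidal rule: (h/2)[f(x₀) + 2f(x₁) + 2f(x₂) + ... + f(xₙ)]

x_0 = 0.0000, f(x_0) = 1.000000, coefficient = 1
x_1 = 0.5000, f(x_1) = 0.666667, coefficient = 2
x_2 = 1.0000, f(x_2) = 0.500000, coefficient = 2
x_3 = 1.5000, f(x_3) = 0.400000, coefficient = 1

I ≈ (0.500000/2) × 3.733333 = 0.933333
Exact value: 0.916291
Error: 0.017043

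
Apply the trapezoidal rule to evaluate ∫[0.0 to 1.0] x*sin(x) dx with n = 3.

f(x) = x*sin(x)
a = 0.0, b = 1.0, n = 3
h = (b - a)/n = 0.333333

Trapezoidal rule: (h/2)[f(x₀) + 2f(x₁) + 2f(x₂) + ... + f(xₙ)]

x_0 = 0.0000, f(x_0) = 0.000000, coefficient = 1
x_1 = 0.3333, f(x_1) = 0.109065, coefficient = 2
x_2 = 0.6667, f(x_2) = 0.412247, coefficient = 2
x_3 = 1.0000, f(x_3) = 0.841471, coefficient = 1

I ≈ (0.333333/2) × 1.884094 = 0.314016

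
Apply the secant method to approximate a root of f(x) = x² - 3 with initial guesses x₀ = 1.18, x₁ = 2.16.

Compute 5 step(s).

f(x) = x² - 3
x₀ = 1.18, x₁ = 2.16

Secant formula: x_{n+1} = x_n - f(x_n)(x_n - x_{n-1})/(f(x_n) - f(x_{n-1}))

Iteration 1:
  f(1.180000) = -1.607600
  f(2.160000) = 1.665600
  x_2 = 2.160000 - 1.665600×(2.160000 - 1.180000)/(1.665600 - (-1.607600))
       = 1.661317
Iteration 2:
  f(2.160000) = 1.665600
  f(1.661317) = -0.240025
  x_3 = 1.661317 - (-0.240025)×(1.661317 - 2.160000)/(-0.240025 - 1.665600)
       = 1.724129
Iteration 3:
  f(1.661317) = -0.240025
  f(1.724129) = -0.027378
  x_4 = 1.724129 - (-0.027378)×(1.724129 - 1.661317)/(-0.027378 - (-0.240025))
       = 1.732216
Iteration 4:
  f(1.724129) = -0.027378
  f(1.732216) = 0.000573
  x_5 = 1.732216 - 0.000573×(1.732216 - 1.724129)/(0.000573 - (-0.027378))
       = 1.732050
Iteration 5:
  f(1.732216) = 0.000573
  f(1.732050) = -0.000001
  x_6 = 1.732050 - (-0.000001)×(1.732050 - 1.732216)/(-0.000001 - 0.000573)
       = 1.732051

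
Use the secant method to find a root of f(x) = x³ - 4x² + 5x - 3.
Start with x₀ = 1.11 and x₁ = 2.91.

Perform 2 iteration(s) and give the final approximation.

f(x) = x³ - 4x² + 5x - 3
x₀ = 1.11, x₁ = 2.91

Secant formula: x_{n+1} = x_n - f(x_n)(x_n - x_{n-1})/(f(x_n) - f(x_{n-1}))

Iteration 1:
  f(1.110000) = -1.010769
  f(2.910000) = 2.319771
  x_2 = 2.910000 - 2.319771×(2.910000 - 1.110000)/(2.319771 - (-1.010769))
       = 1.656273
Iteration 2:
  f(2.910000) = 2.319771
  f(1.656273) = -1.148041
  x_3 = 1.656273 - (-1.148041)×(1.656273 - 2.910000)/(-1.148041 - 2.319771)
       = 2.071327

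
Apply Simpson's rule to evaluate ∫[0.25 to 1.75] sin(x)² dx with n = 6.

f(x) = sin(x)²
a = 0.25, b = 1.75, n = 6
h = (b - a)/n = 0.250000

Simpson's rule: (h/3)[f(x₀) + 4f(x₁) + 2f(x₂) + ... + f(xₙ)]

x_0 = 0.2500, f(x_0) = 0.061209, coefficient = 1
x_1 = 0.5000, f(x_1) = 0.229849, coefficient = 4
x_2 = 0.7500, f(x_2) = 0.464631, coefficient = 2
x_3 = 1.0000, f(x_3) = 0.708073, coefficient = 4
x_4 = 1.2500, f(x_4) = 0.900572, coefficient = 2
x_5 = 1.5000, f(x_5) = 0.994996, coefficient = 4
x_6 = 1.7500, f(x_6) = 0.968228, coefficient = 1

I ≈ (0.250000/3) × 11.491518 = 0.957626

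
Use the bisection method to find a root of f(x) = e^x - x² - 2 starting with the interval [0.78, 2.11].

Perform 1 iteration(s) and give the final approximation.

f(x) = e^x - x² - 2
Initial interval: [0.78, 2.11]

Iteration 1:
  c_1 = (0.780000 + 2.110000)/2 = 1.445000
  f(c_1) = f(1.445000) = 0.153827
  f(a) × f(c) < 0, new interval: [0.780000, 1.445000]

After 1 iteration(s), the approximation is c_1 = 1.445000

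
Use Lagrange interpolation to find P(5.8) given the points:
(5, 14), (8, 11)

Lagrange interpolation formula:
P(x) = Σ yᵢ × Lᵢ(x)
where Lᵢ(x) = Π_{j≠i} (x - xⱼ)/(xᵢ - xⱼ)

L_0(5.8) = (5.8 - 8)/(5 - 8) = 0.733333
L_1(5.8) = (5.8 - 5)/(8 - 5) = 0.266667

P(5.8) = 14×L_0(5.8) + 11×L_1(5.8)
P(5.8) = 13.200000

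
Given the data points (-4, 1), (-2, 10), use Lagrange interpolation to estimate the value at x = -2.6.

Lagrange interpolation formula:
P(x) = Σ yᵢ × Lᵢ(x)
where Lᵢ(x) = Π_{j≠i} (x - xⱼ)/(xᵢ - xⱼ)

L_0(-2.6) = (-2.6 - (-2))/(-4 - (-2)) = 0.300000
L_1(-2.6) = (-2.6 - (-4))/(-2 - (-4)) = 0.700000

P(-2.6) = 1×L_0(-2.6) + 10×L_1(-2.6)
P(-2.6) = 7.300000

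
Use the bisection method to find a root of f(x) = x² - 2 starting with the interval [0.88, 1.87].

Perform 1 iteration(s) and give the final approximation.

f(x) = x² - 2
Initial interval: [0.88, 1.87]

Iteration 1:
  c_1 = (0.880000 + 1.870000)/2 = 1.375000
  f(c_1) = f(1.375000) = -0.109375
  f(a) × f(c) ≥ 0, new interval: [1.375000, 1.870000]

After 1 iteration(s), the approximation is c_1 = 1.375000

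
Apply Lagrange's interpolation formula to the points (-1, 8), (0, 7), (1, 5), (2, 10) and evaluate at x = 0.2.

Lagrange interpolation formula:
P(x) = Σ yᵢ × Lᵢ(x)
where Lᵢ(x) = Π_{j≠i} (x - xⱼ)/(xᵢ - xⱼ)

L_0(0.2) = (0.2 - 0)/(-1 - 0) × (0.2 - 1)/(-1 - 1) × (0.2 - 2)/(-1 - 2) = -0.048000
L_1(0.2) = (0.2 - (-1))/(0 - (-1)) × (0.2 - 1)/(0 - 1) × (0.2 - 2)/(0 - 2) = 0.864000
L_2(0.2) = (0.2 - (-1))/(1 - (-1)) × (0.2 - 0)/(1 - 0) × (0.2 - 2)/(1 - 2) = 0.216000
L_3(0.2) = (0.2 - (-1))/(2 - (-1)) × (0.2 - 0)/(2 - 0) × (0.2 - 1)/(2 - 1) = -0.032000

P(0.2) = 8×L_0(0.2) + 7×L_1(0.2) + 5×L_2(0.2) + 10×L_3(0.2)
P(0.2) = 6.424000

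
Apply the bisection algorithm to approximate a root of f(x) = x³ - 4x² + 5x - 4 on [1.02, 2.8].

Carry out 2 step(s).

f(x) = x³ - 4x² + 5x - 4
Initial interval: [1.02, 2.8]

Iteration 1:
  c_1 = (1.020000 + 2.800000)/2 = 1.910000
  f(c_1) = f(1.910000) = -2.074529
  f(a) × f(c) ≥ 0, new interval: [1.910000, 2.800000]
Iteration 2:
  c_2 = (1.910000 + 2.800000)/2 = 2.355000
  f(c_2) = f(2.355000) = -1.348211
  f(a) × f(c) ≥ 0, new interval: [2.355000, 2.800000]

After 2 iteration(s), the approximation is c_2 = 2.355000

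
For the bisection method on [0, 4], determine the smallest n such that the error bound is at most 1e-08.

We need (b-a)/2^n ≤ 1e-08
(4 - 0)/2^n ≤ 1e-08
4/2^n ≤ 1e-08
2^n ≥ 400000000
n ≥ log₂(400000000) = 28.58
n ≥ 29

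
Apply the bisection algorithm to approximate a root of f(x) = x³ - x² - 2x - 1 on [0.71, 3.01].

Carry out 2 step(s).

f(x) = x³ - x² - 2x - 1
Initial interval: [0.71, 3.01]

Iteration 1:
  c_1 = (0.710000 + 3.010000)/2 = 1.860000
  f(c_1) = f(1.860000) = -1.744744
  f(a) × f(c) ≥ 0, new interval: [1.860000, 3.010000]
Iteration 2:
  c_2 = (1.860000 + 3.010000)/2 = 2.435000
  f(c_2) = f(2.435000) = 2.638438
  f(a) × f(c) < 0, new interval: [1.860000, 2.435000]

After 2 iteration(s), the approximation is c_2 = 2.435000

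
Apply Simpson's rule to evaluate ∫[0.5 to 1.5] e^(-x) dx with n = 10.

f(x) = e^(-x)
a = 0.5, b = 1.5, n = 10
h = (b - a)/n = 0.100000

Simpson's rule: (h/3)[f(x₀) + 4f(x₁) + 2f(x₂) + ... + f(xₙ)]

x_0 = 0.5000, f(x_0) = 0.606531, coefficient = 1
x_1 = 0.6000, f(x_1) = 0.548812, coefficient = 4
x_2 = 0.7000, f(x_2) = 0.496585, coefficient = 2
x_3 = 0.8000, f(x_3) = 0.449329, coefficient = 4
x_4 = 0.9000, f(x_4) = 0.406570, coefficient = 2
x_5 = 1.0000, f(x_5) = 0.367879, coefficient = 4
x_6 = 1.1000, f(x_6) = 0.332871, coefficient = 2
x_7 = 1.2000, f(x_7) = 0.301194, coefficient = 4
x_8 = 1.3000, f(x_8) = 0.272532, coefficient = 2
x_9 = 1.4000, f(x_9) = 0.246597, coefficient = 4
x_10 = 1.5000, f(x_10) = 0.223130, coefficient = 1

I ≈ (0.100000/3) × 11.502021 = 0.383401
Exact value: 0.383400
Error: 0.000000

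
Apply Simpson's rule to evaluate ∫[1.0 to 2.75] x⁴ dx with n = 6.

f(x) = x⁴
a = 1.0, b = 2.75, n = 6
h = (b - a)/n = 0.291667

Simpson's rule: (h/3)[f(x₀) + 4f(x₁) + 2f(x₂) + ... + f(xₙ)]

x_0 = 1.0000, f(x_0) = 1.000000, coefficient = 1
x_1 = 1.2917, f(x_1) = 2.783568, coefficient = 4
x_2 = 1.5833, f(x_2) = 6.284770, coefficient = 2
x_3 = 1.8750, f(x_3) = 12.359619, coefficient = 4
x_4 = 2.1667, f(x_4) = 22.037809, coefficient = 2
x_5 = 2.4583, f(x_5) = 36.522717, coefficient = 4
x_6 = 2.7500, f(x_6) = 57.191406, coefficient = 1

I ≈ (0.291667/3) × 321.500181 = 31.256962
Exact value: 31.255273
Error: 0.001689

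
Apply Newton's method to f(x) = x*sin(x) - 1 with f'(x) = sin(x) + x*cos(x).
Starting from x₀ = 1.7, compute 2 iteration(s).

f(x) = x*sin(x) - 1
f'(x) = sin(x) + x*cos(x)
x₀ = 1.7

Newton-Raphson formula: x_{n+1} = x_n - f(x_n)/f'(x_n)

Iteration 1:
  f(1.700000) = 0.685830
  f'(1.700000) = 0.772629
  x_1 = 1.700000 - 0.685830/0.772629 = 0.812342
Iteration 2:
  f(0.812342) = -0.410320
  f'(0.812342) = 1.284629
  x_2 = 0.812342 - (-0.410320)/1.284629 = 1.131750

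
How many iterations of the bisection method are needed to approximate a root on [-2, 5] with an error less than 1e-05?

We need (b-a)/2^n ≤ 1e-05
(5 - (-2))/2^n ≤ 1e-05
7/2^n ≤ 1e-05
2^n ≥ 700000
n ≥ log₂(700000) = 19.42
n ≥ 20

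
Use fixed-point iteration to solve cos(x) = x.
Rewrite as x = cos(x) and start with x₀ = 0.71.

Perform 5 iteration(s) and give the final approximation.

Equation: cos(x) = x
Fixed-point form: x = cos(x)
x₀ = 0.71

x_1 = g(0.710000) = 0.758362
x_2 = g(0.758362) = 0.725964
x_3 = g(0.725964) = 0.747860
x_4 = g(0.747860) = 0.733146
x_5 = g(0.733146) = 0.743073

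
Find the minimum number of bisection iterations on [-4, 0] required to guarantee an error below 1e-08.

We need (b-a)/2^n ≤ 1e-08
(0 - (-4))/2^n ≤ 1e-08
4/2^n ≤ 1e-08
2^n ≥ 400000000
n ≥ log₂(400000000) = 28.58
n ≥ 29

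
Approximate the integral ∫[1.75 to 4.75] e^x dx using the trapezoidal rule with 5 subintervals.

f(x) = e^x
a = 1.75, b = 4.75, n = 5
h = (b - a)/n = 0.600000

Trapezoidal rule: (h/2)[f(x₀) + 2f(x₁) + 2f(x₂) + ... + f(xₙ)]

x_0 = 1.7500, f(x_0) = 5.754603, coefficient = 1
x_1 = 2.3500, f(x_1) = 10.485570, coefficient = 2
x_2 = 2.9500, f(x_2) = 19.105954, coefficient = 2
x_3 = 3.5500, f(x_3) = 34.813317, coefficient = 2
x_4 = 4.1500, f(x_4) = 63.434000, coefficient = 2
x_5 = 4.7500, f(x_5) = 115.584285, coefficient = 1

I ≈ (0.600000/2) × 377.016570 = 113.104971
Exact value: 109.829682
Error: 3.275289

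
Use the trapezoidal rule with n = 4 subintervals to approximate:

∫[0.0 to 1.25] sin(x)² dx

f(x) = sin(x)²
a = 0.0, b = 1.25, n = 4
h = (b - a)/n = 0.312500

Trapezoidal rule: (h/2)[f(x₀) + 2f(x₁) + 2f(x₂) + ... + f(xₙ)]

x_0 = 0.0000, f(x_0) = 0.000000, coefficient = 1
x_1 = 0.3125, f(x_1) = 0.094518, coefficient = 2
x_2 = 0.6250, f(x_2) = 0.342339, coefficient = 2
x_3 = 0.9375, f(x_3) = 0.649767, coefficient = 2
x_4 = 1.2500, f(x_4) = 0.900572, coefficient = 1

I ≈ (0.312500/2) × 3.073820 = 0.480284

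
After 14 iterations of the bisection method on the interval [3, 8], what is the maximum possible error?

Bisection error bound: |error| ≤ (b-a)/2^n
|error| ≤ (8 - 3)/2^14 = 5/2^14
|error| ≤ 0.0003051758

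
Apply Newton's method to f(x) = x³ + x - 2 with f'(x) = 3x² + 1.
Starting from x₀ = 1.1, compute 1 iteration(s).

f(x) = x³ + x - 2
f'(x) = 3x² + 1
x₀ = 1.1

Newton-Raphson formula: x_{n+1} = x_n - f(x_n)/f'(x_n)

Iteration 1:
  f(1.100000) = 0.431000
  f'(1.100000) = 4.630000
  x_1 = 1.100000 - 0.431000/4.630000 = 1.006911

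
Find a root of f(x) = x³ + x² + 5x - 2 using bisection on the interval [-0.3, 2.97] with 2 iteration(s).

f(x) = x³ + x² + 5x - 2
Initial interval: [-0.3, 2.97]

Iteration 1:
  c_1 = (-0.300000 + 2.970000)/2 = 1.335000
  f(c_1) = f(1.335000) = 8.836495
  f(a) × f(c) < 0, new interval: [-0.300000, 1.335000]
Iteration 2:
  c_2 = (-0.300000 + 1.335000)/2 = 0.517500
  f(c_2) = f(0.517500) = 0.993896
  f(a) × f(c) < 0, new interval: [-0.300000, 0.517500]

After 2 iteration(s), the approximation is c_2 = 0.517500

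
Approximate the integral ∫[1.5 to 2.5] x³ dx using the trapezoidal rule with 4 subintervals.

f(x) = x³
a = 1.5, b = 2.5, n = 4
h = (b - a)/n = 0.250000

Trapezoidal rule: (h/2)[f(x₀) + 2f(x₁) + 2f(x₂) + ... + f(xₙ)]

x_0 = 1.5000, f(x_0) = 3.375000, coefficient = 1
x_1 = 1.7500, f(x_1) = 5.359375, coefficient = 2
x_2 = 2.0000, f(x_2) = 8.000000, coefficient = 2
x_3 = 2.2500, f(x_3) = 11.390625, coefficient = 2
x_4 = 2.5000, f(x_4) = 15.625000, coefficient = 1

I ≈ (0.250000/2) × 68.500000 = 8.562500
Exact value: 8.500000
Error: 0.062500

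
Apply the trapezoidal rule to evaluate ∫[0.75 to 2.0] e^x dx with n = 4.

f(x) = e^x
a = 0.75, b = 2.0, n = 4
h = (b - a)/n = 0.312500

Trapezoidal rule: (h/2)[f(x₀) + 2f(x₁) + 2f(x₂) + ... + f(xₙ)]

x_0 = 0.7500, f(x_0) = 2.117000, coefficient = 1
x_1 = 1.0625, f(x_1) = 2.893596, coefficient = 2
x_2 = 1.3750, f(x_2) = 3.955077, coefficient = 2
x_3 = 1.6875, f(x_3) = 5.405949, coefficient = 2
x_4 = 2.0000, f(x_4) = 7.389056, coefficient = 1

I ≈ (0.312500/2) × 34.015299 = 5.314891
Exact value: 5.272056
Error: 0.042834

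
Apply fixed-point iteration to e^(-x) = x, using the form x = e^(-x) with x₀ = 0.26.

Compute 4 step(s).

Equation: e^(-x) = x
Fixed-point form: x = e^(-x)
x₀ = 0.26

x_1 = g(0.260000) = 0.771052
x_2 = g(0.771052) = 0.462526
x_3 = g(0.462526) = 0.629691
x_4 = g(0.629691) = 0.532757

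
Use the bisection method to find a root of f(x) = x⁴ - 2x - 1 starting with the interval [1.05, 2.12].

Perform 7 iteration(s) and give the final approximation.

f(x) = x⁴ - 2x - 1
Initial interval: [1.05, 2.12]

Iteration 1:
  c_1 = (1.050000 + 2.120000)/2 = 1.585000
  f(c_1) = f(1.585000) = 2.141274
  f(a) × f(c) < 0, new interval: [1.050000, 1.585000]
Iteration 2:
  c_2 = (1.050000 + 1.585000)/2 = 1.317500
  f(c_2) = f(1.317500) = -0.621977
  f(a) × f(c) ≥ 0, new interval: [1.317500, 1.585000]
Iteration 3:
  c_3 = (1.317500 + 1.585000)/2 = 1.451250
  f(c_3) = f(1.451250) = 0.533269
  f(a) × f(c) < 0, new interval: [1.317500, 1.451250]
Iteration 4:
  c_4 = (1.317500 + 1.451250)/2 = 1.384375
  f(c_4) = f(1.384375) = -0.095800
  f(a) × f(c) ≥ 0, new interval: [1.384375, 1.451250]
Iteration 5:
  c_5 = (1.384375 + 1.451250)/2 = 1.417812
  f(c_5) = f(1.417812) = 0.205248
  f(a) × f(c) < 0, new interval: [1.384375, 1.417812]
Iteration 6:
  c_6 = (1.384375 + 1.417812)/2 = 1.401094
  f(c_6) = f(1.401094) = 0.051432
  f(a) × f(c) < 0, new interval: [1.384375, 1.401094]
Iteration 7:
  c_7 = (1.384375 + 1.401094)/2 = 1.392734
  f(c_7) = f(1.392734) = -0.022998
  f(a) × f(c) ≥ 0, new interval: [1.392734, 1.401094]

After 7 iteration(s), the approximation is c_7 = 1.392734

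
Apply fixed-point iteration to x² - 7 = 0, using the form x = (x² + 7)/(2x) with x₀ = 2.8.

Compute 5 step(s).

Equation: x² - 7 = 0
Fixed-point form: x = (x² + 7)/(2x)
x₀ = 2.8

x_1 = g(2.800000) = 2.650000
x_2 = g(2.650000) = 2.645755
x_3 = g(2.645755) = 2.645751
x_4 = g(2.645751) = 2.645751
x_5 = g(2.645751) = 2.645751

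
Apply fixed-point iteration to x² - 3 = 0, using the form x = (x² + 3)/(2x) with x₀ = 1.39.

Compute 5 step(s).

Equation: x² - 3 = 0
Fixed-point form: x = (x² + 3)/(2x)
x₀ = 1.39

x_1 = g(1.390000) = 1.774137
x_2 = g(1.774137) = 1.732550
x_3 = g(1.732550) = 1.732051
x_4 = g(1.732051) = 1.732051
x_5 = g(1.732051) = 1.732051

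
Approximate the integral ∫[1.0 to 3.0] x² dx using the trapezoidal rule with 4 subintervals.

f(x) = x²
a = 1.0, b = 3.0, n = 4
h = (b - a)/n = 0.500000

Trapezoidal rule: (h/2)[f(x₀) + 2f(x₁) + 2f(x₂) + ... + f(xₙ)]

x_0 = 1.0000, f(x_0) = 1.000000, coefficient = 1
x_1 = 1.5000, f(x_1) = 2.250000, coefficient = 2
x_2 = 2.0000, f(x_2) = 4.000000, coefficient = 2
x_3 = 2.5000, f(x_3) = 6.250000, coefficient = 2
x_4 = 3.0000, f(x_4) = 9.000000, coefficient = 1

I ≈ (0.500000/2) × 35.000000 = 8.750000
Exact value: 8.666667
Error: 0.083333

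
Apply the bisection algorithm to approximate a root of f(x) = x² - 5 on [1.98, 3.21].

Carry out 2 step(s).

f(x) = x² - 5
Initial interval: [1.98, 3.21]

Iteration 1:
  c_1 = (1.980000 + 3.210000)/2 = 2.595000
  f(c_1) = f(2.595000) = 1.734025
  f(a) × f(c) < 0, new interval: [1.980000, 2.595000]
Iteration 2:
  c_2 = (1.980000 + 2.595000)/2 = 2.287500
  f(c_2) = f(2.287500) = 0.232656
  f(a) × f(c) < 0, new interval: [1.980000, 2.287500]

After 2 iteration(s), the approximation is c_2 = 2.287500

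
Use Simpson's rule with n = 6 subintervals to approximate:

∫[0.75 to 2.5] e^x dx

f(x) = e^x
a = 0.75, b = 2.5, n = 6
h = (b - a)/n = 0.291667

Simpson's rule: (h/3)[f(x₀) + 4f(x₁) + 2f(x₂) + ... + f(xₙ)]

x_0 = 0.7500, f(x_0) = 2.117000, coefficient = 1
x_1 = 1.0417, f(x_1) = 2.833936, coefficient = 4
x_2 = 1.3333, f(x_2) = 3.793668, coefficient = 2
x_3 = 1.6250, f(x_3) = 5.078419, coefficient = 4
x_4 = 1.9167, f(x_4) = 6.798260, coefficient = 2
x_5 = 2.2083, f(x_5) = 9.100536, coefficient = 4
x_6 = 2.5000, f(x_6) = 12.182494, coefficient = 1

I ≈ (0.291667/3) × 103.534915 = 10.065895
Exact value: 10.065494
Error: 0.000401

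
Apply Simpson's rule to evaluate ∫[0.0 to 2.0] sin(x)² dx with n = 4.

f(x) = sin(x)²
a = 0.0, b = 2.0, n = 4
h = (b - a)/n = 0.500000

Simpson's rule: (h/3)[f(x₀) + 4f(x₁) + 2f(x₂) + ... + f(xₙ)]

x_0 = 0.0000, f(x_0) = 0.000000, coefficient = 1
x_1 = 0.5000, f(x_1) = 0.229849, coefficient = 4
x_2 = 1.0000, f(x_2) = 0.708073, coefficient = 2
x_3 = 1.5000, f(x_3) = 0.994996, coefficient = 4
x_4 = 2.0000, f(x_4) = 0.826822, coefficient = 1

I ≈ (0.500000/3) × 7.142349 = 1.190392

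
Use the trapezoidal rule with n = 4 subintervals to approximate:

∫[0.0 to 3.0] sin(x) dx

f(x) = sin(x)
a = 0.0, b = 3.0, n = 4
h = (b - a)/n = 0.750000

Trapezoidal rule: (h/2)[f(x₀) + 2f(x₁) + 2f(x₂) + ... + f(xₙ)]

x_0 = 0.0000, f(x_0) = 0.000000, coefficient = 1
x_1 = 0.7500, f(x_1) = 0.681639, coefficient = 2
x_2 = 1.5000, f(x_2) = 0.997495, coefficient = 2
x_3 = 2.2500, f(x_3) = 0.778073, coefficient = 2
x_4 = 3.0000, f(x_4) = 0.141120, coefficient = 1

I ≈ (0.750000/2) × 5.055534 = 1.895825
Exact value: 1.989992
Error: 0.094167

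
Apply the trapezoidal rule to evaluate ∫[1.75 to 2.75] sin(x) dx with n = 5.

f(x) = sin(x)
a = 1.75, b = 2.75, n = 5
h = (b - a)/n = 0.200000

Trapezoidal rule: (h/2)[f(x₀) + 2f(x₁) + 2f(x₂) + ... + f(xₙ)]

x_0 = 1.7500, f(x_0) = 0.983986, coefficient = 1
x_1 = 1.9500, f(x_1) = 0.928960, coefficient = 2
x_2 = 2.1500, f(x_2) = 0.836899, coefficient = 2
x_3 = 2.3500, f(x_3) = 0.711473, coefficient = 2
x_4 = 2.5500, f(x_4) = 0.557684, coefficient = 2
x_5 = 2.7500, f(x_5) = 0.381661, coefficient = 1

I ≈ (0.200000/2) × 7.435678 = 0.743568
Exact value: 0.746056
Error: 0.002489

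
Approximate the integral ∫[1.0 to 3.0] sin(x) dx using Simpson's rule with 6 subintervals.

f(x) = sin(x)
a = 1.0, b = 3.0, n = 6
h = (b - a)/n = 0.333333

Simpson's rule: (h/3)[f(x₀) + 4f(x₁) + 2f(x₂) + ... + f(xₙ)]

x_0 = 1.0000, f(x_0) = 0.841471, coefficient = 1
x_1 = 1.3333, f(x_1) = 0.971938, coefficient = 4
x_2 = 1.6667, f(x_2) = 0.995408, coefficient = 2
x_3 = 2.0000, f(x_3) = 0.909297, coefficient = 4
x_4 = 2.3333, f(x_4) = 0.723086, coefficient = 2
x_5 = 2.6667, f(x_5) = 0.457273, coefficient = 4
x_6 = 3.0000, f(x_6) = 0.141120, coefficient = 1

I ≈ (0.333333/3) × 13.773610 = 1.530401
Exact value: 1.530295
Error: 0.000106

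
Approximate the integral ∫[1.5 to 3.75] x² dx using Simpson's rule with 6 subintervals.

f(x) = x²
a = 1.5, b = 3.75, n = 6
h = (b - a)/n = 0.375000

Simpson's rule: (h/3)[f(x₀) + 4f(x₁) + 2f(x₂) + ... + f(xₙ)]

x_0 = 1.5000, f(x_0) = 2.250000, coefficient = 1
x_1 = 1.8750, f(x_1) = 3.515625, coefficient = 4
x_2 = 2.2500, f(x_2) = 5.062500, coefficient = 2
x_3 = 2.6250, f(x_3) = 6.890625, coefficient = 4
x_4 = 3.0000, f(x_4) = 9.000000, coefficient = 2
x_5 = 3.3750, f(x_5) = 11.390625, coefficient = 4
x_6 = 3.7500, f(x_6) = 14.062500, coefficient = 1

I ≈ (0.375000/3) × 131.625000 = 16.453125
Exact value: 16.453125
Error: 0.000000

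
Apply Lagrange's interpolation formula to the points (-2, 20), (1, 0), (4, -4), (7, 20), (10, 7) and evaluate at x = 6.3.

Lagrange interpolation formula:
P(x) = Σ yᵢ × Lᵢ(x)
where Lᵢ(x) = Π_{j≠i} (x - xⱼ)/(xᵢ - xⱼ)

L_0(6.3) = (6.3 - 1)/(-2 - 1) × (6.3 - 4)/(-2 - 4) × (6.3 - 7)/(-2 - 7) × (6.3 - 10)/(-2 - 10) = 0.016241
L_1(6.3) = (6.3 - (-2))/(1 - (-2)) × (6.3 - 4)/(1 - 4) × (6.3 - 7)/(1 - 7) × (6.3 - 10)/(1 - 10) = -0.101735
L_2(6.3) = (6.3 - (-2))/(4 - (-2)) × (6.3 - 1)/(4 - 1) × (6.3 - 7)/(4 - 7) × (6.3 - 10)/(4 - 10) = 0.351648
L_3(6.3) = (6.3 - (-2))/(7 - (-2)) × (6.3 - 1)/(7 - 1) × (6.3 - 4)/(7 - 4) × (6.3 - 10)/(7 - 10) = 0.770278
L_4(6.3) = (6.3 - (-2))/(10 - (-2)) × (6.3 - 1)/(10 - 1) × (6.3 - 4)/(10 - 4) × (6.3 - 7)/(10 - 7) = -0.036432

P(6.3) = 20×L_0(6.3) + 0×L_1(6.3) + (-4)×L_2(6.3) + 20×L_3(6.3) + 7×L_4(6.3)
P(6.3) = 14.068749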